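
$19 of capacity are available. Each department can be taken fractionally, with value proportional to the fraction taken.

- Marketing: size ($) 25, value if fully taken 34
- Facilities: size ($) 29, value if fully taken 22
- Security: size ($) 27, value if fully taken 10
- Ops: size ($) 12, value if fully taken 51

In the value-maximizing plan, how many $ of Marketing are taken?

Best value per unit of size first: Ops 51/12≈4.25, Marketing 34/25≈1.36, Facilities 22/29≈0.759, Security 10/27≈0.37.
Take all of Ops (12 $, value 51) — 7 $ left.
Only 7 $ remain; take 7/25 of Marketing for value 34×7/25 = 9.52.

7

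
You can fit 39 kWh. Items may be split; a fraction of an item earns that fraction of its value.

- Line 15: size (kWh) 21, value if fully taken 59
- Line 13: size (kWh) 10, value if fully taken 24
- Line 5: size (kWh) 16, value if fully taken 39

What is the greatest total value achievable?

102.8

Sort by value density: Line 15 59/21≈2.81, Line 5 39/16≈2.44, Line 13 24/10≈2.4.
Take all of Line 15 (21 kWh, value 59) — 18 kWh left.
All 16 kWh of Line 5 fit (value 39) — 2 remain.
Fill the last 2 kWh with part of Line 13: 2/10 of it earns 4.8.
Total value = 102.8.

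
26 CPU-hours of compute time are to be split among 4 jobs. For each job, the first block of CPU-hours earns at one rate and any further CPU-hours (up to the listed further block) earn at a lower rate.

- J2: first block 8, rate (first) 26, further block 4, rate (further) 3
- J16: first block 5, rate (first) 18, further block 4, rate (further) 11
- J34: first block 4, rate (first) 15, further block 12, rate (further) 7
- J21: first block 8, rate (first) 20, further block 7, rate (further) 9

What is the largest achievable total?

529

Treat each block as its own option and order by rate: J2/first 26 > J21/first 20 > J16/first 18 > J34/first 15 > J16/second 11 > J21/second 9 > J34/second 7 > J2/second 3.
J2 first at 26: fill all 8 — 18 left.
J21/first (20): +8 — 10 left.
Fill J16 first block (5 at 18) — 5 left.
Fill J34 first block (4 at 15) — 1 left.
J16 second at 11: only 1 left, fill 1.
Total = 26×8 + 20×8 + 18×5 + 15×4 + 11×1 = 529.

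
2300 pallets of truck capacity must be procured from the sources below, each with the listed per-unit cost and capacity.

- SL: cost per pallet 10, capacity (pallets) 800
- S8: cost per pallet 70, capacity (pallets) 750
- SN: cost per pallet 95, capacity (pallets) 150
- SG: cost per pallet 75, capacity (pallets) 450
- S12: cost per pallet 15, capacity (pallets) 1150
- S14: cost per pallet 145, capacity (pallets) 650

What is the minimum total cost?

49750

Cheapest first:
SL (10): use full 800 — 1500 pallets to go.
S12 (15): use full 1150 — 350 pallets to go.
S8 at 70: take 350 of its 750 — requirement met.
SG, SN, S14: unused.
Cost = 800×10 + 1150×15 + 350×70 = 49750.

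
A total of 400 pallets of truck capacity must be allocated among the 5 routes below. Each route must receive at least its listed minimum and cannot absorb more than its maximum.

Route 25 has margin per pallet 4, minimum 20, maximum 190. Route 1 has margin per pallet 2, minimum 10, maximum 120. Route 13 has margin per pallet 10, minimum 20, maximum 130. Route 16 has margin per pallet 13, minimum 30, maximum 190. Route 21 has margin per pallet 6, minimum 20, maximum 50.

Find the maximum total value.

4170

Meeting every minimum uses 20+10+20+30+20 = 100 pallets, leaving 300.
Rank by margin per pallet: Route 16 13 > Route 13 10 > Route 21 6 > Route 25 4 > Route 1 2.
Give Route 16 160 more to hit its cap of 190 → 140 left.
Route 13 takes 110 more to reach its cap of 130 → 30 left.
Route 21 takes 30 more to reach its cap of 50 → 0 left.
Total = 4×20 + 2×10 + 10×130 + 13×190 + 6×50 = 4170.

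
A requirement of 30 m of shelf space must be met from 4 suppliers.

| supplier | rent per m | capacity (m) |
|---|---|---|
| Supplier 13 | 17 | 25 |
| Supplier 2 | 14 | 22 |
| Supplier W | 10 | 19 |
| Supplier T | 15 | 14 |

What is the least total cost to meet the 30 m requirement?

Fill from the cheapest supplier first.
Supplier W (10): use full 19 → 11 m to go.
Take 11 from Supplier 2 at 14 to finish.
Supplier T, Supplier 13: unused.
Cost = 19×10 + 11×14 = 344.

344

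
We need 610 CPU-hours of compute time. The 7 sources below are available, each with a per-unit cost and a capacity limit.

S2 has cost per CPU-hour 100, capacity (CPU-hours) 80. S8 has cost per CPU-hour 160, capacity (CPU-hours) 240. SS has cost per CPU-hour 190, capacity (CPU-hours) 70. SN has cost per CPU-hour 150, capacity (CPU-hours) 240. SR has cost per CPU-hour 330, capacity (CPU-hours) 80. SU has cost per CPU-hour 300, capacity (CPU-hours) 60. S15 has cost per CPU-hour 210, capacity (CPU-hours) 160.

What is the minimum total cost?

Use sources in increasing cost order.
S2 (100): use full 80 → 530 CPU-hours to go.
SN (150): use full 240 → 290 CPU-hours to go.
S8 at 160: take all 240 CPU-hours → 50 still needed.
SS (190): take the remaining 50 → done.
S15, SU, SR: unused.
Cost = 80×100 + 240×150 + 240×160 + 50×190 = 91900.

91900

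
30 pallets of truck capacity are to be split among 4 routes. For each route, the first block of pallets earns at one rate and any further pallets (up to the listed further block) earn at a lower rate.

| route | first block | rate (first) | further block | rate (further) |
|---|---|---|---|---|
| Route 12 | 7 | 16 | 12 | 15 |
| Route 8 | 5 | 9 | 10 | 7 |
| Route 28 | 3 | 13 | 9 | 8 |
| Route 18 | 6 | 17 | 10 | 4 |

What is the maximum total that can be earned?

451

Rank every tier by rate: Route 18/first 17 > Route 12/first 16 > Route 12/second 15 > Route 28/first 13 > Route 8/first 9 > Route 28/second 8 > Route 8/second 7 > Route 18/second 4.
Fill Route 18 first block (6 at 17) → 24 left.
Route 12/first (16): +7 → 17 left.
Route 12/second (15): +12 → 5 left.
Route 28 first at 13: fill all 3 → 2 left.
Route 8 first at 9: only 2 left, fill 2.
Total = 17×6 + 16×7 + 15×12 + 13×3 + 9×2 = 451.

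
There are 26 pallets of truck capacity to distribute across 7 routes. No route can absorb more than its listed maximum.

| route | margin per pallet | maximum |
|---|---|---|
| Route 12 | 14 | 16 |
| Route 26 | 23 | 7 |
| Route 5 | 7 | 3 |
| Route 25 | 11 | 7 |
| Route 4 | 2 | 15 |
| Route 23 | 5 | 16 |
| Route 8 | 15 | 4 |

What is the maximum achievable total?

Rank by margin per pallet: Route 26 23 > Route 8 15 > Route 12 14 > Route 25 11 > Route 5 7 > Route 23 5 > Route 4 2.
Route 26: +7 to 7 (cap) → 19 left.
Route 8: +4 to 4 (cap) → 15 left.
Route 12 has room for 16 but only 15 remain, so it gets 15.
Total = 14×15 + 23×7 + 15×4 = 431.

431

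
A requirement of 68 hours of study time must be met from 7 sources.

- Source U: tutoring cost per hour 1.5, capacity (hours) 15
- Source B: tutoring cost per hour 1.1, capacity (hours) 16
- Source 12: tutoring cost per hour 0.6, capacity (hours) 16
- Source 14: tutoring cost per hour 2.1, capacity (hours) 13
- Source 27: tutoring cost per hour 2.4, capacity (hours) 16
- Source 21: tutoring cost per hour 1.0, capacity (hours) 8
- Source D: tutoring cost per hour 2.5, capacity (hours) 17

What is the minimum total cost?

85

Cheapest first:
Source 12 (0.6): use full 16 — 52 hours to go.
Source 21 (1.0): use full 8 — 44 hours to go.
Source B at 1.1: take all 16 hours — 28 still needed.
Source U (1.5): use full 15 — 13 hours to go.
Source 14 (2.1): use full 13 — 0 hours to go.
Source 27, Source D: unused.
Cost = 16×0.6 + 8×1.0 + 16×1.1 + 15×1.5 + 13×2.1 = 85.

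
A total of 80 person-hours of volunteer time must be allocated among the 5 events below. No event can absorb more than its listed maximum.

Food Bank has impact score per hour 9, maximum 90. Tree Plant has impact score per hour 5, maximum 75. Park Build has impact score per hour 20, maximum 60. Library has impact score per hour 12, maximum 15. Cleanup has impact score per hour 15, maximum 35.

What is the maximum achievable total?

Highest impact score per hour first: Park Build 20 > Cleanup 15 > Library 12 > Food Bank 9 > Tree Plant 5.
Park Build: +60 to 60 (cap) — 20 left.
Only 20 left; Cleanup takes them to reach 20.
Total = 20×60 + 15×20 = 1500.

1500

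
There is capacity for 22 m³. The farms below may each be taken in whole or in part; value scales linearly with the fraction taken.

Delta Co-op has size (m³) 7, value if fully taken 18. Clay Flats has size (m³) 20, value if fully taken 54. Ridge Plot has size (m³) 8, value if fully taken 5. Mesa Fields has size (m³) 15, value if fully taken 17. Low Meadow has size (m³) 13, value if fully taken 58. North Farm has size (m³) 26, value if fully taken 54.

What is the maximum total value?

82.3

Best value per unit of size first: Low Meadow 58/13≈4.46, Clay Flats 54/20≈2.7, Delta Co-op 18/7≈2.57, North Farm 54/26≈2.08, Mesa Fields 17/15≈1.13, Ridge Plot 5/8≈0.625.
Take all of Low Meadow (13 m³, value 58) → 9 m³ left.
Fill the last 9 m³ with part of Clay Flats: 9/20 of it earns 24.3.
Total value = 82.3.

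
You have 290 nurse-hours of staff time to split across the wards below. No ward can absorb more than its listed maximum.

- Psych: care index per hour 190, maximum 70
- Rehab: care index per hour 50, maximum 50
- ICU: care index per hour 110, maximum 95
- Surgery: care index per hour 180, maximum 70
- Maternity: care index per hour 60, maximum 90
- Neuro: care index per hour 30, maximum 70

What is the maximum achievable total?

39650

Rank by care index per hour: Psych 190 > Surgery 180 > ICU 110 > Maternity 60 > Rehab 50 > Neuro 30.
Psych: +70 to 70 (cap) → 220 left.
Give Surgery 70 to hit its cap of 70 → 150 left.
ICU: +95 to 95 (cap) → 55 left.
Maternity has room for 90 but only 55 remain, so it gets 55.
Total = 190×70 + 110×95 + 180×70 + 60×55 = 39650.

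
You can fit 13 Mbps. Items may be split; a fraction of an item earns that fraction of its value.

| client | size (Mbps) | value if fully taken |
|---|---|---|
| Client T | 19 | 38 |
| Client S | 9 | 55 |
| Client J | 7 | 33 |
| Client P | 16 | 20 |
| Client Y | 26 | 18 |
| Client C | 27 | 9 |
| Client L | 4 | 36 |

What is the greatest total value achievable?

Sort by value density: Client L 36/4≈9, Client S 55/9≈6.11, Client J 33/7≈4.71, Client T 38/19≈2, Client P 20/16≈1.25, Client Y 18/26≈0.692, Client C 9/27≈0.333.
Take all of Client L (4 Mbps, value 36) → 9 Mbps left.
All 9 Mbps of Client S fit (value 55) → 0 remain.
Total value = 91.

91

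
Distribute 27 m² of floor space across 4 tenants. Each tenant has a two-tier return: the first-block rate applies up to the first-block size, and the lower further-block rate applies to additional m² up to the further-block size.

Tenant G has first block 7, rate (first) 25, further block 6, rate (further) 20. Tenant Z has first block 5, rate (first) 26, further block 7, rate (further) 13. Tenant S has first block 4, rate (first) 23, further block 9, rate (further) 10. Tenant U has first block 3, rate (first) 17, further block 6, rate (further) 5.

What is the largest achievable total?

594

Treat each block as its own option and order by rate: Tenant Z/T1 26 > Tenant G/T1 25 > Tenant S/T1 23 > Tenant G/T2 20 > Tenant U/T1 17 > Tenant Z/T2 13 > Tenant S/T2 10 > Tenant U/T2 5.
Tenant Z T1 at 26: fill all 5 → 22 left.
Tenant G T1 at 25: fill all 7 → 15 left.
Fill Tenant S T1 block (4 at 23) → 11 left.
Fill Tenant G T2 block (6 at 20) → 5 left.
Tenant U/T1 (17): +3 → 2 left.
2 remain; put them into Tenant Z T2 at 13.
Total = 26×5 + 25×7 + 23×4 + 20×6 + 17×3 + 13×2 = 594.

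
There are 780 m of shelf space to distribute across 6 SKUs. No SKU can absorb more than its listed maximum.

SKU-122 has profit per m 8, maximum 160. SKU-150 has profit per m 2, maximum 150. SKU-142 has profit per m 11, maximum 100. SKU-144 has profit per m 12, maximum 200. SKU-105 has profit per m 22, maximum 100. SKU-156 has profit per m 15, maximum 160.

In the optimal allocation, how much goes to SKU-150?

Highest profit per m first: SKU-105 22 > SKU-156 15 > SKU-144 12 > SKU-142 11 > SKU-122 8 > SKU-150 2.
SKU-105: +100 to 100 (cap) — 680 left.
SKU-156: +160 to 160 (cap) — 520 left.
SKU-144 takes 200 to reach its cap of 200 — 320 left.
SKU-142: +100 to 100 (cap) — 220 left.
SKU-122: +160 to 160 (cap) — 60 left.
SKU-150: +60 (room for 150) → 60. Pool exhausted.

60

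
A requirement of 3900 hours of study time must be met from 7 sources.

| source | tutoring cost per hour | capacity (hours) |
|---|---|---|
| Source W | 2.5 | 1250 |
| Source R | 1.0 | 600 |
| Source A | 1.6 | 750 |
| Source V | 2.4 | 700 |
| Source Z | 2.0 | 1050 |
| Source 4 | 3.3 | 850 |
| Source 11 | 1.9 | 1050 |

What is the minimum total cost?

Cheapest first:
Source R (1.0): use full 600 ; 3300 hours to go.
Source A at 1.6: take all 750 hours ; 2550 still needed.
Source 11 at 1.9: take all 1050 hours ; 1500 still needed.
Source Z (2.0): use full 1050 ; 450 hours to go.
Source V (2.4): take the remaining 450 ; done.
Source W, Source 4: unused.
Cost = 600×1.0 + 750×1.6 + 1050×1.9 + 1050×2.0 + 450×2.4 = 6975.

6975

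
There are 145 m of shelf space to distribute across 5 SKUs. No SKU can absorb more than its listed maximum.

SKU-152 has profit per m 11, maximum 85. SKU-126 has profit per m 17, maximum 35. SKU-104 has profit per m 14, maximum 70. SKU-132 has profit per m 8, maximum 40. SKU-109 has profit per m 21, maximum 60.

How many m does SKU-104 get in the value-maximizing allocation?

50

Rank by profit per m: SKU-109 21 > SKU-126 17 > SKU-104 14 > SKU-152 11 > SKU-132 8.
Give SKU-109 60 to hit its cap of 60 ; 85 left.
SKU-126 takes 35 to reach its cap of 35 ; 50 left.
Only 50 left; SKU-104 takes them to reach 50.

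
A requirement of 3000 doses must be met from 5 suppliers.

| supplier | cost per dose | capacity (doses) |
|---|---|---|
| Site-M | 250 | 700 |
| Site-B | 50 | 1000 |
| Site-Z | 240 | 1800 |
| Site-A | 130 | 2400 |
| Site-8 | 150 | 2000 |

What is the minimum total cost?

310000

Use suppliers in increasing cost order.
Site-B at 50: take all 1000 doses — 2000 still needed.
Site-A at 130: take 2000 of its 2400 — requirement met.
Site-8, Site-Z, Site-M: unused.
Cost = 1000×50 + 2000×130 = 310000.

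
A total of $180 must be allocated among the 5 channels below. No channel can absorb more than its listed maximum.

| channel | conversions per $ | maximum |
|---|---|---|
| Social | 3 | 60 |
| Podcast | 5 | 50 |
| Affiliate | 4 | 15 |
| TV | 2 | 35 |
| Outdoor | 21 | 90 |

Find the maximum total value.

2275

Highest conversions per $ first: Outdoor 21 > Podcast 5 > Affiliate 4 > Social 3 > TV 2.
Outdoor takes 90 to reach its cap of 90 → 90 left.
Podcast: +50 to 50 (cap) → 40 left.
Affiliate takes 15 to reach its cap of 15 → 25 left.
Social has room for 60 but only 25 remain, so it gets 25.
Total = 3×25 + 5×50 + 4×15 + 21×90 = 2275.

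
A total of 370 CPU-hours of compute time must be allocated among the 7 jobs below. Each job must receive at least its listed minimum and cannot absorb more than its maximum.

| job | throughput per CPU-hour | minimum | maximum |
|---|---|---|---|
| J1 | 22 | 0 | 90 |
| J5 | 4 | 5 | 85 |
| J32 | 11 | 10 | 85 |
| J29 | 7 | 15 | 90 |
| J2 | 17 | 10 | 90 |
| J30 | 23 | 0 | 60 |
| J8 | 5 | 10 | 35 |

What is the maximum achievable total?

Meeting every minimum uses 0+5+10+15+10+0+10 = 50 CPU-hours, leaving 320.
Rank by throughput per CPU-hour: J30 23 > J1 22 > J2 17 > J32 11 > J29 7 > J8 5 > J5 4.
Give J30 60 more to hit its cap of 60 → 260 left.
J1: +90 to 90 (cap) → 170 left.
J2: +80 to 90 (cap) → 90 left.
J32 takes 75 more to reach its cap of 85 → 15 left.
J29: +15 (room for 75) → 30. Pool exhausted.
Total = 22×90 + 4×5 + 11×85 + 7×30 + 17×90 + 23×60 + 5×10 = 6105.

6105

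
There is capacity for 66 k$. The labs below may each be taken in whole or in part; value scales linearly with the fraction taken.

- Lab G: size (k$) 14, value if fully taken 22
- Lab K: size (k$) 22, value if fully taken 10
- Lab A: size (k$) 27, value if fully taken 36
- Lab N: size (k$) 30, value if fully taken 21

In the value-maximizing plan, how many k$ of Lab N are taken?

Sort by value density: Lab G 22/14≈1.57, Lab A 36/27≈1.33, Lab N 21/30≈0.7, Lab K 10/22≈0.455.
Lab G: take in full, 14 k$ for value 22 — 52 left.
Take all of Lab A (27 k$, value 36) — 25 k$ left.
25 k$ left: a 25/30 share of Lab N gives 21×25/30 = 17.5.

25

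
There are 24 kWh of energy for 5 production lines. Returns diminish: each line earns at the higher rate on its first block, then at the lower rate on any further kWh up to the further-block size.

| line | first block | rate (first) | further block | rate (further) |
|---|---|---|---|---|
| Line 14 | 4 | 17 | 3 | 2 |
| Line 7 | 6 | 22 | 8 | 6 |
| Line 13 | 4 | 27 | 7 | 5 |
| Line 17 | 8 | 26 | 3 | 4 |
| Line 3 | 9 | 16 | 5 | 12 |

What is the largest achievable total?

Treat each block as its own option and order by rate: Line 13/T1 27 > Line 17/T1 26 > Line 7/T1 22 > Line 14/T1 17 > Line 3/T1 16 > Line 3/T2 12 > Line 7/T2 6 > Line 13/T2 5 > Line 17/T2 4 > Line 14/T2 2.
Line 13 T1 at 27: fill all 4 → 20 left.
Fill Line 17 T1 block (8 at 26) → 12 left.
Fill Line 7 T1 block (6 at 22) → 6 left.
Fill Line 14 T1 block (4 at 17) → 2 left.
Line 3 T1 at 16: only 2 left, fill 2.
Total = 27×4 + 26×8 + 22×6 + 17×4 + 16×2 = 548.

548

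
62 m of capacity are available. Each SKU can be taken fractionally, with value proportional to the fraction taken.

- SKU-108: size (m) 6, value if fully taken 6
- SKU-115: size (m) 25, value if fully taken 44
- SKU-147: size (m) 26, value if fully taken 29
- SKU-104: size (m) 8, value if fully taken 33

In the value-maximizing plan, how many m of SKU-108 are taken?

Sort by value density: SKU-104 33/8≈4.12, SKU-115 44/25≈1.76, SKU-147 29/26≈1.12, SKU-108 6/6≈1.
SKU-104: take in full, 8 m for value 33 — 54 left.
All 25 m of SKU-115 fit (value 44) — 29 remain.
SKU-147: take in full, 26 m for value 29 — 3 left.
3 m left: a 3/6 share of SKU-108 gives 6×3/6 = 3.

3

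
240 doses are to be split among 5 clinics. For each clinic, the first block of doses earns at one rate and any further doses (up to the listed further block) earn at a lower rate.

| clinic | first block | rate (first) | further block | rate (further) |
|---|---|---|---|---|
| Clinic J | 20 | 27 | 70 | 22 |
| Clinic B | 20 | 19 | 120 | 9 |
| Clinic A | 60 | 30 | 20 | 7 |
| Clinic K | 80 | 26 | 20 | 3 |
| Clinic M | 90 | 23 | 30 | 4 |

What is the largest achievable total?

Treat each block as its own option and order by rate: Clinic A/tier1 30 > Clinic J/tier1 27 > Clinic K/tier1 26 > Clinic M/tier1 23 > Clinic J/tier2 22 > Clinic B/tier1 19 > Clinic B/tier2 9 > Clinic A/tier2 7 > Clinic M/tier2 4 > Clinic K/tier2 3.
Clinic A tier1 at 30: fill all 60 → 180 left.
Fill Clinic J tier1 block (20 at 27) → 160 left.
Clinic K/tier1 (26): +80 → 80 left.
Clinic M tier1 at 23: only 80 left, fill 80.
Total = 30×60 + 27×20 + 26×80 + 23×80 = 6260.

6260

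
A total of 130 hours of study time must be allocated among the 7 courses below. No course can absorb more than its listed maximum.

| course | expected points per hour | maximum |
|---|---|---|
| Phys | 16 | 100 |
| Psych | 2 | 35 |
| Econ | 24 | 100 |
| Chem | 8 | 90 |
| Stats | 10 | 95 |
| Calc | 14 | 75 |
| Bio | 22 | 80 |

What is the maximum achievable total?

3060

Highest expected points per hour first: Econ 24 > Bio 22 > Phys 16 > Calc 14 > Stats 10 > Chem 8 > Psych 2.
Econ takes 100 to reach its cap of 100 → 30 left.
Bio: +30 (room for 80) → 30. Pool exhausted.
Total = 24×100 + 22×30 = 3060.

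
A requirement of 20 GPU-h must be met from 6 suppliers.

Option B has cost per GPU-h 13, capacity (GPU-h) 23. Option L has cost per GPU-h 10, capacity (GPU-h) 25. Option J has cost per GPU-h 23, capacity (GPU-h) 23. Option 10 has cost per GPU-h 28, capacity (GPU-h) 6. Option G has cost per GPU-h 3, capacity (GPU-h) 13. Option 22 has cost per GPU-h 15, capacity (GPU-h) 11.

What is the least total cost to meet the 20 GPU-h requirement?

109

Use suppliers in increasing cost order.
Option G at 3: take all 13 GPU-h → 7 still needed.
Option L (10): take the remaining 7 → done.
Option B, Option 22, Option J, Option 10: unused.
Cost = 13×3 + 7×10 = 109.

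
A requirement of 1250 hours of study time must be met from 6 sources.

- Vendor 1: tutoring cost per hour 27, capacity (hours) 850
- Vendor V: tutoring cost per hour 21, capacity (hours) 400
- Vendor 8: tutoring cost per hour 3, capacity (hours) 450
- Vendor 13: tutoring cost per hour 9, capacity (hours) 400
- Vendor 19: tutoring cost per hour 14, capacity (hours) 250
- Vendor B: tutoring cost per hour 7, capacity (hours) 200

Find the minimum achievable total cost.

Cheapest first:
Take 450 from Vendor 8 at 3 → need 800 more.
Take 200 from Vendor B at 7 → need 600 more.
Take 400 from Vendor 13 at 9 → need 200 more.
Take 200 from Vendor 19 at 14 to finish.
Vendor V, Vendor 1: unused.
Cost = 450×3 + 200×7 + 400×9 + 200×14 = 9150.

9150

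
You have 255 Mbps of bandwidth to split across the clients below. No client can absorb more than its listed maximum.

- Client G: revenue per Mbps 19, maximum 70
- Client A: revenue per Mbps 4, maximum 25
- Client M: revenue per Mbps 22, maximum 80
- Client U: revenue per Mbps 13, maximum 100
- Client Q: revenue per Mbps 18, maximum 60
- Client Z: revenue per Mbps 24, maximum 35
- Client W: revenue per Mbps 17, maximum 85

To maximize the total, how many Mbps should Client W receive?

Rank by revenue per Mbps: Client Z 24 > Client M 22 > Client G 19 > Client Q 18 > Client W 17 > Client U 13 > Client A 4.
Client Z: +35 to 35 (cap) → 220 left.
Client M takes 80 to reach its cap of 80 → 140 left.
Client G: +70 to 70 (cap) → 70 left.
Give Client Q 60 to hit its cap of 60 → 10 left.
Client W: +10 (room for 85) → 10. Pool exhausted.

10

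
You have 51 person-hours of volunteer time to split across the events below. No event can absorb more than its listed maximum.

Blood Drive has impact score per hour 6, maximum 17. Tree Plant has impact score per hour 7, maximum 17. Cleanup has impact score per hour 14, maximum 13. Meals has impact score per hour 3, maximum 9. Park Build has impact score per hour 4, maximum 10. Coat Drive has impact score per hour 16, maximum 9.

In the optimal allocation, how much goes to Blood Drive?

Rank by impact score per hour: Coat Drive 16 > Cleanup 14 > Tree Plant 7 > Blood Drive 6 > Park Build 4 > Meals 3.
Give Coat Drive 9 to hit its cap of 9 — 42 left.
Cleanup takes 13 to reach its cap of 13 — 29 left.
Tree Plant takes 17 to reach its cap of 17 — 12 left.
Blood Drive: +12 (room for 17) → 12. Pool exhausted.

12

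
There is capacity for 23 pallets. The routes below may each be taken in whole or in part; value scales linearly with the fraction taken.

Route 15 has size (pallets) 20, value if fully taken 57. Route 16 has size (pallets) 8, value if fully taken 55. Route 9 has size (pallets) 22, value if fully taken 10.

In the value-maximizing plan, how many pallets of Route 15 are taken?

15

Best value per unit of size first: Route 16 55/8≈6.88, Route 15 57/20≈2.85, Route 9 10/22≈0.455.
Take all of Route 16 (8 pallets, value 55) ; 15 pallets left.
Only 15 pallets remain; take 15/20 of Route 15 for value 57×15/20 = 42.75.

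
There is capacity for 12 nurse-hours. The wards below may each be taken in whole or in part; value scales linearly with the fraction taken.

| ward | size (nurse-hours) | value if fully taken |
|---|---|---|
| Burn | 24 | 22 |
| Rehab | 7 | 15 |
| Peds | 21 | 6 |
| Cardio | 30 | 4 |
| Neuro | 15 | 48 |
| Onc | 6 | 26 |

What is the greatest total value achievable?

Rank by value-to-size ratio: Onc 26/6≈4.33, Neuro 48/15≈3.2, Rehab 15/7≈2.14, Burn 22/24≈0.917, Peds 6/21≈0.286, Cardio 4/30≈0.133.
All 6 nurse-hours of Onc fit (value 26) ; 6 remain.
Fill the last 6 nurse-hours with part of Neuro: 6/15 of it earns 19.2.
Total value = 45.2.

45.2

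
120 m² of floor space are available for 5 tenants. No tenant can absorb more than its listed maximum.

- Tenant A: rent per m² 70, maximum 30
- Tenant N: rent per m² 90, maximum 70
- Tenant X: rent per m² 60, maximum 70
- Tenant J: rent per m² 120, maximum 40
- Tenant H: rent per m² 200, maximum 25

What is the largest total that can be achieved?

Rank by rent per m²: Tenant H 200 > Tenant J 120 > Tenant N 90 > Tenant A 70 > Tenant X 60.
Tenant H takes 25 to reach its cap of 25 ; 95 left.
Tenant J takes 40 to reach its cap of 40 ; 55 left.
Tenant N: +55 (room for 70) → 55. Pool exhausted.
Total = 90×55 + 120×40 + 200×25 = 14750.

14750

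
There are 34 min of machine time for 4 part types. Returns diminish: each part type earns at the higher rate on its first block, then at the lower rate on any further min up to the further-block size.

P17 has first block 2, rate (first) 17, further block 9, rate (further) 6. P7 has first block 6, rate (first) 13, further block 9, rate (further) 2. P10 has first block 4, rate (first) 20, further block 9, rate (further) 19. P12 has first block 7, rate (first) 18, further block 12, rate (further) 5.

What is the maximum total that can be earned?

Treat each block as its own option and order by rate: P10/tier1 20 > P10/tier2 19 > P12/tier1 18 > P17/tier1 17 > P7/tier1 13 > P17/tier2 6 > P12/tier2 5 > P7/tier2 2.
P10/tier1 (20): +4 → 30 left.
P10/tier2 (19): +9 → 21 left.
P12 tier1 at 18: fill all 7 → 14 left.
Fill P17 tier1 block (2 at 17) → 12 left.
Fill P7 tier1 block (6 at 13) → 6 left.
6 remain; put them into P17 tier2 at 6.
Total = 20×4 + 19×9 + 18×7 + 17×2 + 13×6 + 6×6 = 525.

525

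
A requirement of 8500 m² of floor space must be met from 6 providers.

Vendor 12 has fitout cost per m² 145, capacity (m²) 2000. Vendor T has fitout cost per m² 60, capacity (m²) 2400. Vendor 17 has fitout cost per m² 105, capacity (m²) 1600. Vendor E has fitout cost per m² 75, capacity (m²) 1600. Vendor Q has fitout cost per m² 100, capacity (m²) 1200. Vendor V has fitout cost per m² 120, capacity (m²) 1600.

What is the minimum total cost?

758500

Fill from the cheapest provider first.
Take 2400 from Vendor T at 60 — need 6100 more.
Take 1600 from Vendor E at 75 — need 4500 more.
Vendor Q (100): use full 1200 — 3300 m² to go.
Vendor 17 (105): use full 1600 — 1700 m² to go.
Take 1600 from Vendor V at 120 — need 100 more.
Vendor 12 at 145: take 100 of its 2000 — requirement met.
Cost = 2400×60 + 1600×75 + 1200×100 + 1600×105 + 1600×120 + 100×145 = 758500.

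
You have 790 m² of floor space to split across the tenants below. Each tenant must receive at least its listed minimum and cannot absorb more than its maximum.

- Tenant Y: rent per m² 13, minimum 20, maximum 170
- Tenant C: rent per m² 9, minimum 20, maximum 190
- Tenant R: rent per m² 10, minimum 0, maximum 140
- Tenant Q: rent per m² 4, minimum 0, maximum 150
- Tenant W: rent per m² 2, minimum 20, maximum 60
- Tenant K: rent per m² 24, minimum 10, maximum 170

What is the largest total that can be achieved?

9840

Meeting every minimum uses 20+20+0+0+20+10 = 70 m², leaving 720.
Order the tenants by rent per m²: Tenant K 24 > Tenant Y 13 > Tenant R 10 > Tenant C 9 > Tenant Q 4 > Tenant W 2.
Tenant K: +160 to 170 (cap) — 560 left.
Tenant Y takes 150 more to reach its cap of 170 — 410 left.
Tenant R takes 140 more to reach its cap of 140 — 270 left.
Give Tenant C 170 more to hit its cap of 190 — 100 left.
Tenant Q: +100 (room for 150) → 100. Pool exhausted.
Total = 13×170 + 9×190 + 10×140 + 4×100 + 2×20 + 24×170 = 9840.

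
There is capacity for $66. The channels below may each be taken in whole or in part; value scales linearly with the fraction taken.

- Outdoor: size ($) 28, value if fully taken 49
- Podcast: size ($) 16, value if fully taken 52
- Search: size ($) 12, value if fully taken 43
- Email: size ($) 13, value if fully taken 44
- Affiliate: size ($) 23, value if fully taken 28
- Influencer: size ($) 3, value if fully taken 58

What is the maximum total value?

Sort by value density: Influencer 58/3≈19.3, Search 43/12≈3.58, Email 44/13≈3.38, Podcast 52/16≈3.25, Outdoor 49/28≈1.75, Affiliate 28/23≈1.22.
Influencer: take in full, 3 $ for value 58 → 63 left.
Search: take in full, 12 $ for value 43 → 51 left.
All 13 $ of Email fit (value 44) → 38 remain.
Podcast: take in full, 16 $ for value 52 → 22 left.
22 $ left: a 22/28 share of Outdoor gives 49×22/28 = 38.5.
Total value = 235.5.

235.5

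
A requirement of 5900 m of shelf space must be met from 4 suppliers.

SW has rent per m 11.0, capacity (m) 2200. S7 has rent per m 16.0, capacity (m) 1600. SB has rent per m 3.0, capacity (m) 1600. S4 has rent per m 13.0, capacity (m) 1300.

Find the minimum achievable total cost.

58700

Fill from the cheapest supplier first.
Take 1600 from SB at 3.0 → need 4300 more.
Take 2200 from SW at 11.0 → need 2100 more.
Take 1300 from S4 at 13.0 → need 800 more.
Take 800 from S7 at 16.0 to finish.
Cost = 1600×3.0 + 2200×11.0 + 1300×13.0 + 800×16.0 = 58700.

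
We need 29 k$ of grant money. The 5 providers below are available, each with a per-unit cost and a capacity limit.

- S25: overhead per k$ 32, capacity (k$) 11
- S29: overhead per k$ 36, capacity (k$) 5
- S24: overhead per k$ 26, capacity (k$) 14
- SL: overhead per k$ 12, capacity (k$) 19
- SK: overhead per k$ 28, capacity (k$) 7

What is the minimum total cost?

Use providers in increasing cost order.
SL at 12: take all 19 k$ — 10 still needed.
Take 10 from S24 at 26 to finish.
SK, S25, S29: unused.
Cost = 19×12 + 10×26 = 488.

488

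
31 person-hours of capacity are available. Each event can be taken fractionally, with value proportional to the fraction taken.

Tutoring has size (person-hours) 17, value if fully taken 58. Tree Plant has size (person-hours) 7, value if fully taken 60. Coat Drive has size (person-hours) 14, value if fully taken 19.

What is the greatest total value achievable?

Best value per unit of size first: Tree Plant 60/7≈8.57, Tutoring 58/17≈3.41, Coat Drive 19/14≈1.36.
Tree Plant: take in full, 7 person-hours for value 60 — 24 left.
All 17 person-hours of Tutoring fit (value 58) — 7 remain.
Fill the last 7 person-hours with part of Coat Drive: 7/14 of it earns 9.5.
Total value = 127.5.

127.5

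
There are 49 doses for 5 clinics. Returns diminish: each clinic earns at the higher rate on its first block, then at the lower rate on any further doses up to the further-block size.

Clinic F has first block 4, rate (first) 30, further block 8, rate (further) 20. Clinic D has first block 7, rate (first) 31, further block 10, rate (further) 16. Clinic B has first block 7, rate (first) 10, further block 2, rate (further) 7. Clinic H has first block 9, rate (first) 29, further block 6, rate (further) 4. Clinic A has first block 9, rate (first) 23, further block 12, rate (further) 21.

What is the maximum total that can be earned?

Rank every tier by rate: Clinic D/first 31 > Clinic F/first 30 > Clinic H/first 29 > Clinic A/first 23 > Clinic A/second 21 > Clinic F/second 20 > Clinic D/second 16 > Clinic B/first 10 > Clinic B/second 7 > Clinic H/second 4.
Clinic D/first (31): +7 — 42 left.
Clinic F first at 30: fill all 4 — 38 left.
Clinic H first at 29: fill all 9 — 29 left.
Fill Clinic A first block (9 at 23) — 20 left.
Clinic A/second (21): +12 — 8 left.
Clinic F second at 20: fill all 8 — 0 left.
Total = 31×7 + 30×4 + 29×9 + 23×9 + 21×12 + 20×8 = 1217.

1217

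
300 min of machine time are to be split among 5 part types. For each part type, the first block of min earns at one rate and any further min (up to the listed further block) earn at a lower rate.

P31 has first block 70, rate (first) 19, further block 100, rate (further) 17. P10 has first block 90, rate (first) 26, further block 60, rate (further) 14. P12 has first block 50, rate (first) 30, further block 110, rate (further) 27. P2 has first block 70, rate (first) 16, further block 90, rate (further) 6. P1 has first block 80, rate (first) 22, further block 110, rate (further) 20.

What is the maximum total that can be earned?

Order all 10 blocks by rate: P12/first 30 > P12/second 27 > P10/first 26 > P1/first 22 > P1/second 20 > P31/first 19 > P31/second 17 > P2/first 16 > P10/second 14 > P2/second 6.
P12 first at 30: fill all 50 — 250 left.
P12 second at 27: fill all 110 — 140 left.
P10 first at 26: fill all 90 — 50 left.
P1/first: +50 of 80 at 22; pool empty.
Total = 30×50 + 27×110 + 26×90 + 22×50 = 7910.

7910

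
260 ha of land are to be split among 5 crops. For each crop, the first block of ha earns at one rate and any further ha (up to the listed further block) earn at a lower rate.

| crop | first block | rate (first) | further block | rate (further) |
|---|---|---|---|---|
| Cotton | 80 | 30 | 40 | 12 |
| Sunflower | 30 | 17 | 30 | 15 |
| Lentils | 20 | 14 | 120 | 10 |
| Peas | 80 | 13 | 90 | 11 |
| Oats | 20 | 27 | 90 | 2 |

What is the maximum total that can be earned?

Rank every tier by rate: Cotton/tier1 30 > Oats/tier1 27 > Sunflower/tier1 17 > Sunflower/tier2 15 > Lentils/tier1 14 > Peas/tier1 13 > Cotton/tier2 12 > Peas/tier2 11 > Lentils/tier2 10 > Oats/tier2 2.
Cotton tier1 at 30: fill all 80 ; 180 left.
Fill Oats tier1 block (20 at 27) ; 160 left.
Fill Sunflower tier1 block (30 at 17) ; 130 left.
Fill Sunflower tier2 block (30 at 15) ; 100 left.
Lentils/tier1 (14): +20 ; 80 left.
Fill Peas tier1 block (80 at 13) ; 0 left.
Total = 30×80 + 27×20 + 17×30 + 15×30 + 14×20 + 13×80 = 5220.

5220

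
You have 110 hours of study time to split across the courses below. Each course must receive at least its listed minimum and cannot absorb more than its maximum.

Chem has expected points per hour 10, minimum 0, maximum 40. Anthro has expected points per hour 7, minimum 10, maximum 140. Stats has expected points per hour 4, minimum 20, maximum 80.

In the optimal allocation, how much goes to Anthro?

Meeting every minimum uses 0+10+20 = 30 hours, leaving 80.
Order the courses by expected points per hour: Chem 10 > Anthro 7 > Stats 4.
Chem: +40 to 40 (cap) ; 40 left.
Anthro: +40 (room for 130) → 50. Pool exhausted.

50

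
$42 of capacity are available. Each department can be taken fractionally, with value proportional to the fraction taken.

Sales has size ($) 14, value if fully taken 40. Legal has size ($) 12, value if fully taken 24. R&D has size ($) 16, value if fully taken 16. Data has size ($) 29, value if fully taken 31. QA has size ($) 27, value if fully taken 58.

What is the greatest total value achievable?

Rank by value-to-size ratio: Sales 40/14≈2.86, QA 58/27≈2.15, Legal 24/12≈2, Data 31/29≈1.07, R&D 16/16≈1.
All 14 $ of Sales fit (value 40) → 28 remain.
QA: take in full, 27 $ for value 58 → 1 left.
1 $ left: a 1/12 share of Legal gives 24×1/12 = 2.
Total value = 100.

100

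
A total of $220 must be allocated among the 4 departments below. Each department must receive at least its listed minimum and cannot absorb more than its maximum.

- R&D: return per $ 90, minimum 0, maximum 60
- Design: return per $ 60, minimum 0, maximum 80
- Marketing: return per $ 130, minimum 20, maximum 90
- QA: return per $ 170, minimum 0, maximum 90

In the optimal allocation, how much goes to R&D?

40

Meeting every minimum uses 0+0+20+0 = 20 $, leaving 200.
Order the departments by return per $: QA 170 > Marketing 130 > R&D 90 > Design 60.
Give QA 90 more to hit its cap of 90 → 110 left.
Marketing takes 70 more to reach its cap of 90 → 40 left.
R&D: +40 (room for 60) → 40. Pool exhausted.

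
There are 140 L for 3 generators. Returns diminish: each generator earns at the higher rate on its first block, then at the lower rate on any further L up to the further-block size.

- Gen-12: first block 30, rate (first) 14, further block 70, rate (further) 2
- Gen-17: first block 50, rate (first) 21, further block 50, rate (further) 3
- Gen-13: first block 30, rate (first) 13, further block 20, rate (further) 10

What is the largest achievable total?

Rank every tier by rate: Gen-17/tier1 21 > Gen-12/tier1 14 > Gen-13/tier1 13 > Gen-13/tier2 10 > Gen-17/tier2 3 > Gen-12/tier2 2.
Gen-17 tier1 at 21: fill all 50 → 90 left.
Fill Gen-12 tier1 block (30 at 14) → 60 left.
Gen-13/tier1 (13): +30 → 30 left.
Gen-13/tier2 (10): +20 → 10 left.
Gen-17 tier2 at 3: only 10 left, fill 10.
Total = 21×50 + 14×30 + 13×30 + 10×20 + 3×10 = 2090.

2090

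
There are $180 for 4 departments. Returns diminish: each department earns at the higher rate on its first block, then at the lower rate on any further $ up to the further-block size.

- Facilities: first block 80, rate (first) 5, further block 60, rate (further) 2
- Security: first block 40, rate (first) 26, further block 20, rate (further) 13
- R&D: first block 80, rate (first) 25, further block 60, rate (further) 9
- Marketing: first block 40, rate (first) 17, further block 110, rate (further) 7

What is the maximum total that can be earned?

Treat each block as its own option and order by rate: Security/T1 26 > R&D/T1 25 > Marketing/T1 17 > Security/T2 13 > R&D/T2 9 > Marketing/T2 7 > Facilities/T1 5 > Facilities/T2 2.
Security/T1 (26): +40 → 140 left.
Fill R&D T1 block (80 at 25) → 60 left.
Marketing/T1 (17): +40 → 20 left.
Fill Security T2 block (20 at 13) → 0 left.
Total = 26×40 + 25×80 + 17×40 + 13×20 = 3980.

3980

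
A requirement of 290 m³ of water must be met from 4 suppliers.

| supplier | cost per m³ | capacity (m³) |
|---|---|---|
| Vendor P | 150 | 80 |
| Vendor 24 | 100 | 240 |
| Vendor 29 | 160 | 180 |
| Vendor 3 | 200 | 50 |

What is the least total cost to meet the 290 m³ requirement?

Fill from the cheapest supplier first.
Vendor 24 (100): use full 240 → 50 m³ to go.
Vendor P (150): take the remaining 50 → done.
Vendor 29, Vendor 3: unused.
Cost = 240×100 + 50×150 = 31500.

31500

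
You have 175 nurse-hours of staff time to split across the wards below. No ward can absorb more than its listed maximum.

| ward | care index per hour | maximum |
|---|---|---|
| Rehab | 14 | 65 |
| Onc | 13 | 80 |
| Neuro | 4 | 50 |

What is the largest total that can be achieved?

2070

Order the wards by care index per hour: Rehab 14 > Onc 13 > Neuro 4.
Rehab takes 65 to reach its cap of 65 — 110 left.
Onc takes 80 to reach its cap of 80 — 30 left.
Neuro: +30 (room for 50) → 30. Pool exhausted.
Total = 14×65 + 13×80 + 4×30 = 2070.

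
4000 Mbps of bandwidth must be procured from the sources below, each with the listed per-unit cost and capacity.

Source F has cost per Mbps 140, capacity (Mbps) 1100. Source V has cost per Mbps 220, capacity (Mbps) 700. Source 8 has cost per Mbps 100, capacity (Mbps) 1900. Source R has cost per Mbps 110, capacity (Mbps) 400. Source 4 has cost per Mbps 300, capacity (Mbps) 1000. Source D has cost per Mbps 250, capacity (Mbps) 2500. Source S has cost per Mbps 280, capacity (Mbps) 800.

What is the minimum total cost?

Cheapest first:
Take 1900 from Source 8 at 100 — need 2100 more.
Take 400 from Source R at 110 — need 1700 more.
Source F at 140: take all 1100 Mbps — 600 still needed.
Source V at 220: take 600 of its 700 — requirement met.
Source D, Source S, Source 4: unused.
Cost = 1900×100 + 400×110 + 1100×140 + 600×220 = 520000.

520000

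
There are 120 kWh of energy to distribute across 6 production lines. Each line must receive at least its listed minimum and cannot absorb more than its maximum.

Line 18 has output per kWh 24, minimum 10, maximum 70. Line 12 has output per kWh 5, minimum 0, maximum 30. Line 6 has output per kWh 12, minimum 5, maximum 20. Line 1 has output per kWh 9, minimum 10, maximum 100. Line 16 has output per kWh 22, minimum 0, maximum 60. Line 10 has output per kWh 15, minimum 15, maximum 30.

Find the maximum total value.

2495

Meeting every minimum uses 10+0+5+10+0+15 = 40 kWh, leaving 80.
Order the production lines by output per kWh: Line 18 24 > Line 16 22 > Line 10 15 > Line 6 12 > Line 1 9 > Line 12 5.
Line 18: +60 to 70 (cap) — 20 left.
Only 20 left; Line 16 takes them to reach 20.
Total = 24×70 + 12×5 + 9×10 + 22×20 + 15×15 = 2495.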